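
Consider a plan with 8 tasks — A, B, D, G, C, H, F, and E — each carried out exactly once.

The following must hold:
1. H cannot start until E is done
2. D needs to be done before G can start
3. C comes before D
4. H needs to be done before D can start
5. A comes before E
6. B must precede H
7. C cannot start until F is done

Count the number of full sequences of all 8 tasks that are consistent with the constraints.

45

The tasks with no prerequisites are A, B, F; any of them can be placed first.
Enumerating by repeatedly choosing an available task (one whose prerequisites are all placed) gives 45 distinct complete orderings.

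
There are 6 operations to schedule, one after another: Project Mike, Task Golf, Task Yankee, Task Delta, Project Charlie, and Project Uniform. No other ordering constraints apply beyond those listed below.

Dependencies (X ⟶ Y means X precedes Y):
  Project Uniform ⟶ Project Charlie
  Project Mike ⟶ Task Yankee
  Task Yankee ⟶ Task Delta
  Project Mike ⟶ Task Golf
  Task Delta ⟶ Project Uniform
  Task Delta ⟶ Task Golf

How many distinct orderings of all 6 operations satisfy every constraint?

Project Mike is the only operation with nothing required before it, so every ordering starts there.
Enumerating by repeatedly choosing an available operation (one whose prerequisites are all placed) gives 3 distinct complete orderings.

3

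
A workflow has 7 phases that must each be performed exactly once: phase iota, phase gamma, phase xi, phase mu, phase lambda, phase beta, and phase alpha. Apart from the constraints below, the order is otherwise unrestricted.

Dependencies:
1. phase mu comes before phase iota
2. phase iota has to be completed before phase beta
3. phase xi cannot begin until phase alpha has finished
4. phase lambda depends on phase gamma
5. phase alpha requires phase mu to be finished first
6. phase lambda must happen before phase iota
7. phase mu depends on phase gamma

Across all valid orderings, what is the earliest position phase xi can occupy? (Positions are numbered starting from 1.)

Every phase that must precede phase xi has to come before it. Tracing all chains that end at phase xi, those phases are: phase gamma, phase mu, phase alpha — 3 in total.
With 3 mandatory predecessors, the earliest phase xi can sit is position 3+1 = 4, and placing just those 3 first achieves it.

4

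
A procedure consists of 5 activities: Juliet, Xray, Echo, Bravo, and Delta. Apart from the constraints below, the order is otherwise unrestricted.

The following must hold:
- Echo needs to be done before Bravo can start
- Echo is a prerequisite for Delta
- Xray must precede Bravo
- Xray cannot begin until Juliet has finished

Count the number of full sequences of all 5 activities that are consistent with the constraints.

The activities with no prerequisites are Juliet, Echo; any of them can be placed first.
Systematically extending each partial ordering one activity at a time and counting, there are 9 complete orderings.

9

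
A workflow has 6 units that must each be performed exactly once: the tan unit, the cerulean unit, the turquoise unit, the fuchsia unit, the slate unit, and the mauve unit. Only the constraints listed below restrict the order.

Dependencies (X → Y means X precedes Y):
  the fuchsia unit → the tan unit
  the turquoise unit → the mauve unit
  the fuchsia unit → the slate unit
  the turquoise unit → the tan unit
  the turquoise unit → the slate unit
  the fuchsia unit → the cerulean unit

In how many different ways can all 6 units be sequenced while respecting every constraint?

2 units have no prerequisites (the turquoise unit, the fuchsia unit), so any of them could come first.
Enumerating by repeatedly choosing an available unit (one whose prerequisites are all placed) gives 60 distinct complete orderings.

60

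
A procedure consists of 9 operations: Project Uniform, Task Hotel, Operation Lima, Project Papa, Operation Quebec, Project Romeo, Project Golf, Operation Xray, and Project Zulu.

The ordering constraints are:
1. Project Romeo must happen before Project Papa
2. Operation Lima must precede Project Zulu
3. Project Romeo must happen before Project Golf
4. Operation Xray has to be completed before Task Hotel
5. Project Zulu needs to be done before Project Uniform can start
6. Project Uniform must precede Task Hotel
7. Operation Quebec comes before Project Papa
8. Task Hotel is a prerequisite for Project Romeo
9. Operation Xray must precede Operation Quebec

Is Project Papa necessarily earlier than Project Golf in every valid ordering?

No

Project Papa and Project Golf are not related by any chain of constraints.
So Project Papa can come before Project Golf or after — it is not forced.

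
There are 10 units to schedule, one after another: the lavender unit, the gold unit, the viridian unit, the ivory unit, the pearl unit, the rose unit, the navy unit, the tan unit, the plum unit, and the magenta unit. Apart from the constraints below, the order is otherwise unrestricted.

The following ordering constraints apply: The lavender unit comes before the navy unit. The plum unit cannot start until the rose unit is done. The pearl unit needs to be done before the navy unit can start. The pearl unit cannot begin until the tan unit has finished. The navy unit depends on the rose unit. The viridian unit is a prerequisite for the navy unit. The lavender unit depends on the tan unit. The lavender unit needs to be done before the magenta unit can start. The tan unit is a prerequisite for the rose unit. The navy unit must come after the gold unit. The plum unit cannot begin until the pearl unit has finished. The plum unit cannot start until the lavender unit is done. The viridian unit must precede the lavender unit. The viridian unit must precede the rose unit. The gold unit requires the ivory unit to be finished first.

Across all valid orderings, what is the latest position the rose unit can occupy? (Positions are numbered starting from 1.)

8

Every unit that must follow the rose unit has to come after it. Tracing all chains starting from the rose unit, those units are: the navy unit, the plum unit — 2 in total.
So at least 2 units follow the rose unit, putting the rose unit no later than position 8. That position is achievable by scheduling everything else first.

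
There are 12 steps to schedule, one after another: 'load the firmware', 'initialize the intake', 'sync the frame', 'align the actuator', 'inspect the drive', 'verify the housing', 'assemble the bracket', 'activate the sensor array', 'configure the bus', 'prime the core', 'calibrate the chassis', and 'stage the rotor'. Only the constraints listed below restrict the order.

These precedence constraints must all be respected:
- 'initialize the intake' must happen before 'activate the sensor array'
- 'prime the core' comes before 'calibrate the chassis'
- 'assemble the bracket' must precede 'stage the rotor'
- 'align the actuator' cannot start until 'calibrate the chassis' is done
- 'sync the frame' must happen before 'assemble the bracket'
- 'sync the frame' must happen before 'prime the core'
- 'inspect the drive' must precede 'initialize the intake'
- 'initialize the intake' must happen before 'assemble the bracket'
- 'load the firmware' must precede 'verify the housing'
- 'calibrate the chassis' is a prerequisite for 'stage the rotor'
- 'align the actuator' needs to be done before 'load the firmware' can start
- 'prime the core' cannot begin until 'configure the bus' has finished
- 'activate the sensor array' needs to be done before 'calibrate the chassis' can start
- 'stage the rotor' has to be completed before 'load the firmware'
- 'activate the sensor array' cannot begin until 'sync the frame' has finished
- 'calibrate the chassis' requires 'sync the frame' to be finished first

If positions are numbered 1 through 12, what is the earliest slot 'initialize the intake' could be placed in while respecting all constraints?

Working backwards through the constraints from 'initialize the intake', its only required predecessor is 'inspect the drive'.
With 1 mandatory predecessor, the earliest 'initialize the intake' can sit is position 1+1 = 2, and placing just that one first achieves it.

2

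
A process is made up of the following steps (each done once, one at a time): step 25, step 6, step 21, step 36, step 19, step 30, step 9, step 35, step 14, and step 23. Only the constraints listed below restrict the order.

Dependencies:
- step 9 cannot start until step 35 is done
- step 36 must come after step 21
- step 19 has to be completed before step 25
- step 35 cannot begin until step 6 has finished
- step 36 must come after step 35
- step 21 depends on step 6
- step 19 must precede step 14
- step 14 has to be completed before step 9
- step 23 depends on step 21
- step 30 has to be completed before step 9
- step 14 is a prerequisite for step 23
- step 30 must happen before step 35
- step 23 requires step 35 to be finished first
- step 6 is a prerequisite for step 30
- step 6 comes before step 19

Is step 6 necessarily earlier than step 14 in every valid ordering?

Yes

Following the dependencies: step 6 → step 19 → step 14.
So step 6 must precede step 14 in any valid ordering.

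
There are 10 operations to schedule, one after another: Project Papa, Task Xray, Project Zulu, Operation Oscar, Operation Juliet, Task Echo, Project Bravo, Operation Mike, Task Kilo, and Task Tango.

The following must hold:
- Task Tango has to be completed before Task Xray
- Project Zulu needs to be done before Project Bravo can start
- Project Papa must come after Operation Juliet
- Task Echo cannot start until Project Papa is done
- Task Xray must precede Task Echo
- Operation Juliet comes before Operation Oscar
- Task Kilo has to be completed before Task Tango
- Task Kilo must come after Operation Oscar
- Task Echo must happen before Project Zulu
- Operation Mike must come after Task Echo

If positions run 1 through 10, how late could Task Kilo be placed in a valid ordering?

The operations that are forced after Task Kilo, directly or by a chain of constraints, are Task Xray, Project Zulu, Task Echo, Project Bravo, Operation Mike, Task Tango. That's 6 operations.
With 6 mandatory successors out of 10 operations total, the latest slot for Task Kilo is 10−6 = 4, and it's reachable by doing all non-successors before Task Kilo.

4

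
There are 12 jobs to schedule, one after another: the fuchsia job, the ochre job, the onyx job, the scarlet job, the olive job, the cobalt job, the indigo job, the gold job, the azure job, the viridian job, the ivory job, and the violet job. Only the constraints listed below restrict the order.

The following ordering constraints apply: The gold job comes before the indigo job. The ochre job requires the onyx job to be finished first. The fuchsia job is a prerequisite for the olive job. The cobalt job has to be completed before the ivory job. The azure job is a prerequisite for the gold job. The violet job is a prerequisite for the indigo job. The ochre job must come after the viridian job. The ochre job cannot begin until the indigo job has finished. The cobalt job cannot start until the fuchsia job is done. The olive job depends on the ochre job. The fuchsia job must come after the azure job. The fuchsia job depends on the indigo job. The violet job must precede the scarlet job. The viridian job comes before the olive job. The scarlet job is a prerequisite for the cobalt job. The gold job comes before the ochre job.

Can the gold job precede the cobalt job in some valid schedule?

Yes

Every valid ordering already has the gold job before the cobalt job (the constraints require it), so in particular at least one does.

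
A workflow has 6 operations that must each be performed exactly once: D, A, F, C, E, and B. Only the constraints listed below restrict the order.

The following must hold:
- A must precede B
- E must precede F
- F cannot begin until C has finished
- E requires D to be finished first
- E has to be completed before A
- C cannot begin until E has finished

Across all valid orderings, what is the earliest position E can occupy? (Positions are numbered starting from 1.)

Working backwards through the constraints from E, its only required predecessor is D.
With 1 mandatory predecessor, the earliest E can sit is position 1+1 = 2, and placing just that one first achieves it.

2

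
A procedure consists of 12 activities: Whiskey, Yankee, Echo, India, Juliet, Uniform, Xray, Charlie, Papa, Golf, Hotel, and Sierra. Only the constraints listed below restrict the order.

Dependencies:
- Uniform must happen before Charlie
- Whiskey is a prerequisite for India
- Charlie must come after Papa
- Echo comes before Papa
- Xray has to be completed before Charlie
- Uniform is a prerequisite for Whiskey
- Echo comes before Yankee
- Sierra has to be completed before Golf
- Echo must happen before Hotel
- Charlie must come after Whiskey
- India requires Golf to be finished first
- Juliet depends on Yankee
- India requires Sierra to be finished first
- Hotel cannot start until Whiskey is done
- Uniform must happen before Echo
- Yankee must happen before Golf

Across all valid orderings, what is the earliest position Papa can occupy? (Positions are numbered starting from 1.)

3

The activities that are forced before Papa, directly or transitively, are Echo, Uniform. That's 2 activities.
So at minimum 2 activities come before Papa, putting Papa no earlier than position 3. That position is achievable by scheduling exactly those predecessors first.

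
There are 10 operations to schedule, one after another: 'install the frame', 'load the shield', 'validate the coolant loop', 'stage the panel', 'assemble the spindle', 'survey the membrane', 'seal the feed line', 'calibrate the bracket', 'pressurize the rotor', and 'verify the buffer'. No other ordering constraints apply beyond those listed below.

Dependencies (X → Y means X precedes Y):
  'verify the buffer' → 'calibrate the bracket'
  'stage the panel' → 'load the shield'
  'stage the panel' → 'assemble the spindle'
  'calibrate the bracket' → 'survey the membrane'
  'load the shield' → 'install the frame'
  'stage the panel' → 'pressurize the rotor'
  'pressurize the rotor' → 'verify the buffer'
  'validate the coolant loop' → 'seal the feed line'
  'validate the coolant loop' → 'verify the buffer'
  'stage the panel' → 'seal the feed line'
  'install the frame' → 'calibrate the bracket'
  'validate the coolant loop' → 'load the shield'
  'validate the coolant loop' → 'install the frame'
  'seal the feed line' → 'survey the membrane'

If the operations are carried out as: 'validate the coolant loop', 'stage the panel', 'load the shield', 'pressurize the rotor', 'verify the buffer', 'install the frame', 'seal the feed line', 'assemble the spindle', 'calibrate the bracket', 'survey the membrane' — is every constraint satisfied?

Yes

Going through the constraints one by one, each required predecessor appears earlier in the sequence than its dependent — e.g. 'stage the panel' (position 2) is before 'assemble the spindle' (position 8), as required.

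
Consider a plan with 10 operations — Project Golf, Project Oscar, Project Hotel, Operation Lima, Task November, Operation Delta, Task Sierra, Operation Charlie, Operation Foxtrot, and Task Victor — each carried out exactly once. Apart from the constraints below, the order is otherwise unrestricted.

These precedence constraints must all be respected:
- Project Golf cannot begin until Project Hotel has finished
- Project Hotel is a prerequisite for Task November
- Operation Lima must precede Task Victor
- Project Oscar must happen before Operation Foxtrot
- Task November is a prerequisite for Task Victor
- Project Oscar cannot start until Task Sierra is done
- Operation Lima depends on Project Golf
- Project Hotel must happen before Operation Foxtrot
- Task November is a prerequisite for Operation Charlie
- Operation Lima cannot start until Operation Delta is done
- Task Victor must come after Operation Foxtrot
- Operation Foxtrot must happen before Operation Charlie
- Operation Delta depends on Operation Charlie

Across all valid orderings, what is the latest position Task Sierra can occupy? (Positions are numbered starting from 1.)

4

Following every chain forward from Task Sierra, the operations that must come later are Project Oscar, Operation Lima, Operation Delta, Operation Charlie, Operation Foxtrot, Task Victor — 6 of them.
So at least 6 operations follow Task Sierra, putting Task Sierra no later than position 4. That position is achievable by scheduling everything else first.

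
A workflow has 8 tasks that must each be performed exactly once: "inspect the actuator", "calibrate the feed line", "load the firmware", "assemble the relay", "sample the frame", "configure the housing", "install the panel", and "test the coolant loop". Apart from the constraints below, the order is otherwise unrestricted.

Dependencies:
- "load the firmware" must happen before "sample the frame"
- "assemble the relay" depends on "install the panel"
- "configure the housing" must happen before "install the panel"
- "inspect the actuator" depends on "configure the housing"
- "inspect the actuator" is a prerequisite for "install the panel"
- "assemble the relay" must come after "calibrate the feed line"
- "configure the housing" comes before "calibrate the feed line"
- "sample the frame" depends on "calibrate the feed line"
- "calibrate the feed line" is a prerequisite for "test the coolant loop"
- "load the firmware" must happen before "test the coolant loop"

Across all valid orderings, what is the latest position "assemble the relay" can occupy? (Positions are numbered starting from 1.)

8

No constraint forces any task after "assemble the relay", so it can be placed last, in position 8.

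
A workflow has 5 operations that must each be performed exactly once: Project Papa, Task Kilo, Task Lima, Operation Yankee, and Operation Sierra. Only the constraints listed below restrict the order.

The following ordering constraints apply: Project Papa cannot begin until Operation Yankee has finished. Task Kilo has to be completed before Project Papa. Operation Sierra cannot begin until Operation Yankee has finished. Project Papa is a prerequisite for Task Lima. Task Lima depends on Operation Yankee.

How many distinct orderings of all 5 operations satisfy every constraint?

2 operations have no prerequisites (Task Kilo, Operation Yankee), so any of them could come first.
Counting all ways to extend the partial order to a total order gives 7.

7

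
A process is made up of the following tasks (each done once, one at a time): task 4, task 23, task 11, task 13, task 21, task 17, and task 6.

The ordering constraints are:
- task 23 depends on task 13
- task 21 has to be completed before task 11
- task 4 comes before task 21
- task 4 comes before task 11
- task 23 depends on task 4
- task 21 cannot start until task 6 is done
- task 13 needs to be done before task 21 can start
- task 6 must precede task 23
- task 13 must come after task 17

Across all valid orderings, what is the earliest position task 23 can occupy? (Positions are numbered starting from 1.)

5

The tasks that are forced before task 23, directly or transitively, are task 4, task 13, task 17, task 6. That's 4 tasks.
So at minimum 4 tasks come before task 23, putting task 23 no earlier than position 5. That position is achievable by scheduling exactly those predecessors first.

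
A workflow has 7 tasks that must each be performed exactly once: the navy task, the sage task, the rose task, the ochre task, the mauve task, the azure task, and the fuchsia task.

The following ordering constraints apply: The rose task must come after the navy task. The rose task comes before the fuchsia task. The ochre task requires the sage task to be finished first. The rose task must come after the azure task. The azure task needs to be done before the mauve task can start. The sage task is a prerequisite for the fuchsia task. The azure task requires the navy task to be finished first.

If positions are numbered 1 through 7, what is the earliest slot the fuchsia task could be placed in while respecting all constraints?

5

Every task that must precede the fuchsia task has to come before it. Tracing all chains that end at the fuchsia task, those tasks are: the navy task, the sage task, the rose task, the azure task — 4 in total.
So at minimum 4 tasks come before the fuchsia task, putting the fuchsia task no earlier than position 5. That position is achievable by scheduling exactly those predecessors first.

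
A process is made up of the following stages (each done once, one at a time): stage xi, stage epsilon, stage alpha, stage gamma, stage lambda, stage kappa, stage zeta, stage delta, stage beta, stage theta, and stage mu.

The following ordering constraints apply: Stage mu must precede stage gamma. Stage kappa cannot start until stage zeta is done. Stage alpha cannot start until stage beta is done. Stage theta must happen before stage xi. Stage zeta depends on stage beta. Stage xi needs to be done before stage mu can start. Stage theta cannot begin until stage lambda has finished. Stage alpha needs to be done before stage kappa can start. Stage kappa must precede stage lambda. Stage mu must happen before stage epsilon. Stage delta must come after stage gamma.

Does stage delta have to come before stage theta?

No

The constraints actually force stage theta before stage delta (via stage theta → stage xi → stage mu → stage gamma → stage delta), not the other way around.
So stage delta does not have to come before stage theta — it cannot.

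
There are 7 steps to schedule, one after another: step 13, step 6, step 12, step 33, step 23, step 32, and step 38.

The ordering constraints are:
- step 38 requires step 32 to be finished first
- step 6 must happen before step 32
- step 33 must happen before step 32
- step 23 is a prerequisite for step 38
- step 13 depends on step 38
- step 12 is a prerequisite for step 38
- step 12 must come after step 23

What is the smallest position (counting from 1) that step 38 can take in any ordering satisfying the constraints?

6

Working backwards through the constraints from step 38, its full set of required predecessors is step 6, step 12, step 33, step 23, step 32 — 5 of them.
With 5 mandatory predecessors, the earliest step 38 can sit is position 5+1 = 6, and placing just those 5 first achieves it.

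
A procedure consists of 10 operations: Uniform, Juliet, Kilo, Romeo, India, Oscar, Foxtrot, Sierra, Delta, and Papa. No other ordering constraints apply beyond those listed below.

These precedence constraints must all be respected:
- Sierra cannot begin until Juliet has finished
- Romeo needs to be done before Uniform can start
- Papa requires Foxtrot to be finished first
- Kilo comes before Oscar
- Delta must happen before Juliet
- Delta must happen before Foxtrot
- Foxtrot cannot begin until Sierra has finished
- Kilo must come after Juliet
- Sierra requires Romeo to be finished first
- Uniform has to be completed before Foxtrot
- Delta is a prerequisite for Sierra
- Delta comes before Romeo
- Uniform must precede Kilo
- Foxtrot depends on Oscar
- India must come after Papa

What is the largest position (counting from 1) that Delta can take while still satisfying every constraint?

Every operation that must follow Delta has to come after it. Tracing all chains starting from Delta, those operations are: Uniform, Juliet, Kilo, Romeo, India, Oscar, Foxtrot, Sierra, Papa — 9 in total.
With 9 mandatory successors out of 10 operations total, the latest slot for Delta is 10−9 = 1, and it's reachable by doing all non-successors before Delta.

1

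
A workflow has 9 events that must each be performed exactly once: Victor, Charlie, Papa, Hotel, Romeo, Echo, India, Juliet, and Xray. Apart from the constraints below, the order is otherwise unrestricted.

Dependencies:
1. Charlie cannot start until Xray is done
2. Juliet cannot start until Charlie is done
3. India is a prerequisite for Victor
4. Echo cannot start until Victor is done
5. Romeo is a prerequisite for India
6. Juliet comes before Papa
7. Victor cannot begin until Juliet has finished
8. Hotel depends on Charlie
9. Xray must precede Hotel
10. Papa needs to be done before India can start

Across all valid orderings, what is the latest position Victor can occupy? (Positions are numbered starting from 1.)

The only event forced after Victor (directly or by a chain) is Echo.
With 1 mandatory successor out of 9 events total, the latest slot for Victor is 9−1 = 8, and it's reachable by doing all non-successors before Victor.

8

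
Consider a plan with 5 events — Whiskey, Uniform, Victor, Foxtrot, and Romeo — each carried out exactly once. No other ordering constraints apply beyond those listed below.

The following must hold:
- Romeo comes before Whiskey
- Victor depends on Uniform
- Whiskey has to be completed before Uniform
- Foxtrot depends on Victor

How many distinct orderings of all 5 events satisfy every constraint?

1

Romeo is the only event with nothing required before it, so every ordering starts there.
Continuing from there, at each step only one event has all its prerequisites placed, so the ordering is fully determined — there is exactly 1.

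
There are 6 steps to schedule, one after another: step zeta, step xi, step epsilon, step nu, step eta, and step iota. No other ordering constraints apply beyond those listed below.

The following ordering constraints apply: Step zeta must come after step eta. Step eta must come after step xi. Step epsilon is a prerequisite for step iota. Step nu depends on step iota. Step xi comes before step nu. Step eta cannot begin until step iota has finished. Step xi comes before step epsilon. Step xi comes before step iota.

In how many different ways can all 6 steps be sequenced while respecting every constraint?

Only step xi has no prerequisites, so it must go first.
Enumerating by repeatedly choosing an available step (one whose prerequisites are all placed) gives 3 distinct complete orderings.

3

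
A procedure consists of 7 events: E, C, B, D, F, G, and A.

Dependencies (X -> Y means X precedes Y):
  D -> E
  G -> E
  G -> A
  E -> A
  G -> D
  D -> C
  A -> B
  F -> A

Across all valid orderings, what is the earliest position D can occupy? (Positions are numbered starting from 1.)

2

Working backwards through the constraints from D, its only required predecessor is G.
So at minimum 1 event comes before D, putting D no earlier than position 2. That position is achievable by scheduling exactly that predecessor first.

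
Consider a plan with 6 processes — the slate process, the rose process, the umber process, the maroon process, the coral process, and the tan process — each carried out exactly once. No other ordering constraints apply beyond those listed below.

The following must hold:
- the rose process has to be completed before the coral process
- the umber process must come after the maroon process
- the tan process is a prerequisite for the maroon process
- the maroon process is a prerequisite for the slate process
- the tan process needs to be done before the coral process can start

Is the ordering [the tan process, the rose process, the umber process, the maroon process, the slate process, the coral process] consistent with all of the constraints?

No

In the proposed order, the umber process appears before the maroon process.
Since the maroon process is required before the umber process, the ordering is invalid.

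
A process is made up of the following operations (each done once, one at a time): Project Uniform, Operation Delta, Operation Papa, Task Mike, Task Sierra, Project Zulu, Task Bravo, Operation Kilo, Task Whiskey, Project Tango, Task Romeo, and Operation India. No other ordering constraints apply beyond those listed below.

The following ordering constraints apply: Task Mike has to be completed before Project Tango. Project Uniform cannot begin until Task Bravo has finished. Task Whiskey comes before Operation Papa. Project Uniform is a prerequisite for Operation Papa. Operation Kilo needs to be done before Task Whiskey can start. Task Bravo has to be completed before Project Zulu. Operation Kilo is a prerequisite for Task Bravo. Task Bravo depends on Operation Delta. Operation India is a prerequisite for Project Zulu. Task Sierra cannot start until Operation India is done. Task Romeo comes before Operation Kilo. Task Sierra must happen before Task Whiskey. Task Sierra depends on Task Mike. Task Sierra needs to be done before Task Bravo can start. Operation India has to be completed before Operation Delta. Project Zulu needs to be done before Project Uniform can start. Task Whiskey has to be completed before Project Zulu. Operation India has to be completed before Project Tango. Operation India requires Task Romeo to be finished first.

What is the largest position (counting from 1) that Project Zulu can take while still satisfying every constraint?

Every operation that must follow Project Zulu has to come after it. Tracing all chains starting from Project Zulu, those operations are: Project Uniform, Operation Papa — 2 in total.
So at least 2 operations follow Project Zulu, putting Project Zulu no later than position 10. That position is achievable by scheduling everything else first.

10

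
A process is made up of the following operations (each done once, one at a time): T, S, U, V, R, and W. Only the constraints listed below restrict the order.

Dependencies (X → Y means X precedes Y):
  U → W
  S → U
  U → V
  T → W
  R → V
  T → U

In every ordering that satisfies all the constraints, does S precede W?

Yes

There is a constraint chain S → U → W.
That forces S before W in every valid schedule.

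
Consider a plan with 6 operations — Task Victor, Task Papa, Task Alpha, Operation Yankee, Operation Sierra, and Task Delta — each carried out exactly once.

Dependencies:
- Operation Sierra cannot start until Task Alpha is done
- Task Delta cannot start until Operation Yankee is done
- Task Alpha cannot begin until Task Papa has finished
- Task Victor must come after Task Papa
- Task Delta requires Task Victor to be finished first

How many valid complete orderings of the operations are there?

26

The operations with no prerequisites are Task Papa, Operation Yankee; any of them can be placed first.
Systematically extending each partial ordering one operation at a time and counting, there are 26 complete orderings.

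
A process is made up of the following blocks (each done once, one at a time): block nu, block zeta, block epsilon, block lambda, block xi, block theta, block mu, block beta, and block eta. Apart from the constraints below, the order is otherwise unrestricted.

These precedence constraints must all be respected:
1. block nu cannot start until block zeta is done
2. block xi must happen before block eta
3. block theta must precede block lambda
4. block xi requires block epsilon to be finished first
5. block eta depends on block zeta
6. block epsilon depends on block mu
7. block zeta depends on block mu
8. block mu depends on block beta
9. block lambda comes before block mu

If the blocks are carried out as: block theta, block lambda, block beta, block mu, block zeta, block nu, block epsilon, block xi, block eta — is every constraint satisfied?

Going through the constraints one by one, each required predecessor appears earlier in the sequence than its dependent — e.g. block zeta (position 5) is before block eta (position 9), as required.

Yes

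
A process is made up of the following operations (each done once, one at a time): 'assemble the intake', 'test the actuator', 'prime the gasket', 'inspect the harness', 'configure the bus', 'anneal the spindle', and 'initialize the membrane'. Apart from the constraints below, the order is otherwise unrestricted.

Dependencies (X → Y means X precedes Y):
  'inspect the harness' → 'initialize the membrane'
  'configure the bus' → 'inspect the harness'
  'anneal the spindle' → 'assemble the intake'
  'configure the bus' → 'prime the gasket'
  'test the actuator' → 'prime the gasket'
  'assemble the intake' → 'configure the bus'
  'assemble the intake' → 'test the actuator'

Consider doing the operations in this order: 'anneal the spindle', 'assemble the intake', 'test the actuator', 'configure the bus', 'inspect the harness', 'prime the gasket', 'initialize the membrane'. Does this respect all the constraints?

Yes

Going through the constraints one by one, each required predecessor appears earlier in the sequence than its dependent — e.g. 'test the actuator' (position 3) is before 'prime the gasket' (position 6), as required.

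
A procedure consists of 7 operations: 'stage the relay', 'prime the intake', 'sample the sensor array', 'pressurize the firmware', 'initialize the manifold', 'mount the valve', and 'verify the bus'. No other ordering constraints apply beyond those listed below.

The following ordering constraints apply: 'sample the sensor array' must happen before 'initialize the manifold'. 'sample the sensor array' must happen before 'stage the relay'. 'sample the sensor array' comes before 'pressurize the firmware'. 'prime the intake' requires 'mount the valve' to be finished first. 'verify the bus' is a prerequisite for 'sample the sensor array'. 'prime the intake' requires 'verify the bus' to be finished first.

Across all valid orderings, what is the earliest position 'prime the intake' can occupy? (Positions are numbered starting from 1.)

3

Working backwards through the constraints from 'prime the intake', its full set of required predecessors is 'mount the valve', 'verify the bus' — 2 of them.
So at minimum 2 operations come before 'prime the intake', putting 'prime the intake' no earlier than position 3. That position is achievable by scheduling exactly those predecessors first.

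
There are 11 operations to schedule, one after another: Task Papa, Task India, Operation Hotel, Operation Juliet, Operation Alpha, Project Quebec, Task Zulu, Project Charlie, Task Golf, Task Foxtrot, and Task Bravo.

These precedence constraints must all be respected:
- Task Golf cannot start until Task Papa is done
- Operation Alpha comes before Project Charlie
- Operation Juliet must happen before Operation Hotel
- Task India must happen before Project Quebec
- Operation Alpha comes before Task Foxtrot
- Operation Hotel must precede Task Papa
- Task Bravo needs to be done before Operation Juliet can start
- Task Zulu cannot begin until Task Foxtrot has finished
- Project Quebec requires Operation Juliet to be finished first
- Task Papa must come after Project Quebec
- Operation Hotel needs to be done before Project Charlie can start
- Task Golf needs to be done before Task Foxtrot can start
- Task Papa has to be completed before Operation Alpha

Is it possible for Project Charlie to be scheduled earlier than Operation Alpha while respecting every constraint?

No

The constraints give a chain Operation Alpha → Project Charlie, which forces Operation Alpha before Project Charlie.
Hence Project Charlie can never be scheduled before Operation Alpha.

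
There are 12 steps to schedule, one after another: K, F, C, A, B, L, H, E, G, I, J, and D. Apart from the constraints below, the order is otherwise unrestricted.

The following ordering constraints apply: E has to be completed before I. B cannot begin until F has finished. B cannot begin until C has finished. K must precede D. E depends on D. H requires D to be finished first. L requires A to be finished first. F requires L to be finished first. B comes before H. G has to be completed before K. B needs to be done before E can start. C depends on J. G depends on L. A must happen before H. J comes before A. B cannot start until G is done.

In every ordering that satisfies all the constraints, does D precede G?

No

There is a chain G → K → D, which puts G before D.
So D never precedes G.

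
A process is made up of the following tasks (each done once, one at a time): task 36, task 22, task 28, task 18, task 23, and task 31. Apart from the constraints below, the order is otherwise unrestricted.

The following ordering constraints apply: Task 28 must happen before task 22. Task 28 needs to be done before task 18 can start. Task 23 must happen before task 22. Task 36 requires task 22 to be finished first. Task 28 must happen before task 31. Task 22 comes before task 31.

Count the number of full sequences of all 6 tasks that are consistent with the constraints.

18

2 tasks have no prerequisites (task 28, task 23), so any of them could come first.
Systematically extending each partial ordering one task at a time and counting, there are 18 complete orderings.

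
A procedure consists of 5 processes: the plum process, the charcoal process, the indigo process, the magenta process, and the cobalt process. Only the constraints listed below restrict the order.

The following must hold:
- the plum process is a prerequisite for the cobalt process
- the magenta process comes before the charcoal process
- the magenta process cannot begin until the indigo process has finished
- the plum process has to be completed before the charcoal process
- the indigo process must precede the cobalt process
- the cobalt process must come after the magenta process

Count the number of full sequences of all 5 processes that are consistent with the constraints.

6

The processes with no prerequisites are the plum process, the indigo process; any of them can be placed first.
Systematically extending each partial ordering one process at a time and counting, there are 6 complete orderings.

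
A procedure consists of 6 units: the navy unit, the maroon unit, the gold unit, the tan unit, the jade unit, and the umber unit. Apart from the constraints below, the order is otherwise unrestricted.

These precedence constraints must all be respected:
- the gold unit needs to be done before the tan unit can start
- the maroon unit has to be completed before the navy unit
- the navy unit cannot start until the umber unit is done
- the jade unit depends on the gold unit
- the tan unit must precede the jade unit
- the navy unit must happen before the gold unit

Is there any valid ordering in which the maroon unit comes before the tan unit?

Every valid ordering already has the maroon unit before the tan unit (the constraints require it), so in particular at least one does.

Yes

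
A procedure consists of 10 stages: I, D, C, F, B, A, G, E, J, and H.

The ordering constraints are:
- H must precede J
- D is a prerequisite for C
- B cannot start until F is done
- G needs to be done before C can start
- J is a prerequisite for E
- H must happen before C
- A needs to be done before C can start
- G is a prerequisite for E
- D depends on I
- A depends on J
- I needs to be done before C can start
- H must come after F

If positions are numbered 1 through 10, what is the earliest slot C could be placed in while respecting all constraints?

8

Every stage that must precede C has to come before it. Tracing all chains that end at C, those stages are: I, D, F, A, G, J, H — 7 in total.
So at minimum 7 stages come before C, putting C no earlier than position 8. That position is achievable by scheduling exactly those predecessors first.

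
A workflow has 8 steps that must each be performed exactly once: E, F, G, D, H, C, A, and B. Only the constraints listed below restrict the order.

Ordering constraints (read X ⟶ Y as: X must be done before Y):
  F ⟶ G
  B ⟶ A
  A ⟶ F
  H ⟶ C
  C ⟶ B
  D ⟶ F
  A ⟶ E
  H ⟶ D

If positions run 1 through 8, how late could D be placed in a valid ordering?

6

Every step that must follow D has to come after it. Tracing all chains starting from D, those steps are: F, G — 2 in total.
With 2 mandatory successors out of 8 steps total, the latest slot for D is 8−2 = 6, and it's reachable by doing all non-successors before D.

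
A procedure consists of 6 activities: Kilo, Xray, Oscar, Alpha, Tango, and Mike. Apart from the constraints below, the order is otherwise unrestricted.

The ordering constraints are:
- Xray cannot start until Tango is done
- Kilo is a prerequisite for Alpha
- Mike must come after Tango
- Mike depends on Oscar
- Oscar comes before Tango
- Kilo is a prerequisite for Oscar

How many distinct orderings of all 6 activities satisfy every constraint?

10

Only Kilo has no prerequisites, so it must go first.
Systematically extending each partial ordering one activity at a time and counting, there are 10 complete orderings.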